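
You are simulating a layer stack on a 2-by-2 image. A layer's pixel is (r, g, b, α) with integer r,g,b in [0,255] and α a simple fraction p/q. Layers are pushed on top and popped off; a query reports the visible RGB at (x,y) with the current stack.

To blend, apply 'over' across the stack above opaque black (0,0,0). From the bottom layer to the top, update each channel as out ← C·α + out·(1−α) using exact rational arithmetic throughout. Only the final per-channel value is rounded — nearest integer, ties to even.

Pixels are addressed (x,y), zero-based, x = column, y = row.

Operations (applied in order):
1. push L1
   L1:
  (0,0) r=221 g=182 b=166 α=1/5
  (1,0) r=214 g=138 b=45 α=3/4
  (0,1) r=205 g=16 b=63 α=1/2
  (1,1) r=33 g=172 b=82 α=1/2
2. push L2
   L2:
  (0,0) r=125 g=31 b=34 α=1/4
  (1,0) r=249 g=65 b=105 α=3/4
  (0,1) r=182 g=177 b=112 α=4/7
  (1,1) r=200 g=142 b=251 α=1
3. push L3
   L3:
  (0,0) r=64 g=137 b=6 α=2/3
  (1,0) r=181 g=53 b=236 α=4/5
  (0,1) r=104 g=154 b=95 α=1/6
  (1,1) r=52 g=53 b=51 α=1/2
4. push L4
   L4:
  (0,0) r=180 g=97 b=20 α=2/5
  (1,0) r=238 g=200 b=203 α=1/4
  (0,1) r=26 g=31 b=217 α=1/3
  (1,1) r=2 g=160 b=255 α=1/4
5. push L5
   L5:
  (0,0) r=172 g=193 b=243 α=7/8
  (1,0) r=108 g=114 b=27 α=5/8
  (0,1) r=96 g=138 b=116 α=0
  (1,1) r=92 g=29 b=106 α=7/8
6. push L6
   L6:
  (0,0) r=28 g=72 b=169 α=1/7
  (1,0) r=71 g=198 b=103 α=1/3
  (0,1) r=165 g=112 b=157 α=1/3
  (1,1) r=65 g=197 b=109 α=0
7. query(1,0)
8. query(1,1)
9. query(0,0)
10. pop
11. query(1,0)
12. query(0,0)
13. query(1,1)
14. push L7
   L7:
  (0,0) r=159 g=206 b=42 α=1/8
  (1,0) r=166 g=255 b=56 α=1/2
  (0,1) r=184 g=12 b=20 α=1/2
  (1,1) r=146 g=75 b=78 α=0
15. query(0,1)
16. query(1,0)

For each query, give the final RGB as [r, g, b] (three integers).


at x=1,y=0 over L1,L2,L3,L4,L5,L6:
+L1 (α=3/4) → [321/2, 207/2, 135/4]
+L2 (α=3/4) → [1815/8, 597/8, 1395/16]
+L3 (α=4/5) → [7607/40, 2293/40, 16499/80]
+L4 (α=1/4) → [32341/160, 14879/160, 65737/320]
+L5 (α=5/8) → [183423/1280, 135837/1280, 240411/2560]
+L6 (α=1/3) → [228863/1920, 87519/640, 372251/3840]
rounded: [119, 137, 97]

(1,1) stack=L1,L2,L3,L4,L5,L6; from [0,0,0]:
after L1 α=1/2: [33/2, 86, 41]
after L2 α=1: [200, 142, 251]
after L3 α=1/2: [126, 195/2, 151]
after L4 α=1/4: [95, 905/8, 177]
after L5 α=7/8: [739/8, 2529/64, 919/8]
after L6 α=0: [739/8, 2529/64, 919/8]
= [92, 40, 115]

query (0,0) [L1,L2,L3,L4,L5,L6] — begin 0,0,0
L1 α=1/5: [221/5, 182/5, 166/5]
L2 α=1/4: [322/5, 701/20, 167/5]
L3 α=2/3: [962/15, 6181/60, 227/15]
L4 α=2/5: [2762/25, 10061/100, 427/25]
L5 α=7/8: [16431/100, 145161/800, 5369/25]
L6 α=1/7: [50693/350, 464283/2800, 36439/175]
rounded: [145, 166, 208]

(1,0) stack=L1,L2,L3,L4,L5; from [0,0,0]:
after L1 α=3/4: [321/2, 207/2, 135/4]
after L2 α=3/4: [1815/8, 597/8, 1395/16]
after L3 α=4/5: [7607/40, 2293/40, 16499/80]
after L4 α=1/4: [32341/160, 14879/160, 65737/320]
after L5 α=5/8: [183423/1280, 135837/1280, 240411/2560]
→ [143, 106, 94]

at x=0,y=0 over L1,L2,L3,L4,L5:
+L1 (α=1/5) → [221/5, 182/5, 166/5]
+L2 (α=1/4) → [322/5, 701/20, 167/5]
+L3 (α=2/3) → [962/15, 6181/60, 227/15]
+L4 (α=2/5) → [2762/25, 10061/100, 427/25]
+L5 (α=7/8) → [16431/100, 145161/800, 5369/25]
rounded: [164, 181, 215]

at x=1,y=1 over L1,L2,L3,L4,L5:
after L1 α=1/2: [33/2, 86, 41]
after L2 α=1: [200, 142, 251]
after L3 α=1/2: [126, 195/2, 151]
after L4 α=1/4: [95, 905/8, 177]
after L5 α=7/8: [739/8, 2529/64, 919/8]
= [92, 40, 115]

query (0,1) [L1,L2,L3,L4,L5,L7] — begin 0,0,0
L1 α=1/2: [205/2, 8, 63/2]
L2 α=4/7: [2071/14, 732/7, 155/2]
L3 α=1/6: [3937/28, 2369/21, 965/12]
L4 α=1/3: [4301/42, 5389/63, 2267/18]
L5 α=0: [4301/42, 5389/63, 2267/18]
L7 α=1/2: [12029/84, 6145/126, 2627/36]
rounded: [143, 49, 73]

(1,0) stack=L1,L2,L3,L4,L5,L7; from [0,0,0]:
L1 α=3/4: [321/2, 207/2, 135/4]
L2 α=3/4: [1815/8, 597/8, 1395/16]
L3 α=4/5: [7607/40, 2293/40, 16499/80]
L4 α=1/4: [32341/160, 14879/160, 65737/320]
L5 α=5/8: [183423/1280, 135837/1280, 240411/2560]
L7 α=1/2: [395903/2560, 462237/2560, 383771/5120]
rounded: [155, 181, 75]


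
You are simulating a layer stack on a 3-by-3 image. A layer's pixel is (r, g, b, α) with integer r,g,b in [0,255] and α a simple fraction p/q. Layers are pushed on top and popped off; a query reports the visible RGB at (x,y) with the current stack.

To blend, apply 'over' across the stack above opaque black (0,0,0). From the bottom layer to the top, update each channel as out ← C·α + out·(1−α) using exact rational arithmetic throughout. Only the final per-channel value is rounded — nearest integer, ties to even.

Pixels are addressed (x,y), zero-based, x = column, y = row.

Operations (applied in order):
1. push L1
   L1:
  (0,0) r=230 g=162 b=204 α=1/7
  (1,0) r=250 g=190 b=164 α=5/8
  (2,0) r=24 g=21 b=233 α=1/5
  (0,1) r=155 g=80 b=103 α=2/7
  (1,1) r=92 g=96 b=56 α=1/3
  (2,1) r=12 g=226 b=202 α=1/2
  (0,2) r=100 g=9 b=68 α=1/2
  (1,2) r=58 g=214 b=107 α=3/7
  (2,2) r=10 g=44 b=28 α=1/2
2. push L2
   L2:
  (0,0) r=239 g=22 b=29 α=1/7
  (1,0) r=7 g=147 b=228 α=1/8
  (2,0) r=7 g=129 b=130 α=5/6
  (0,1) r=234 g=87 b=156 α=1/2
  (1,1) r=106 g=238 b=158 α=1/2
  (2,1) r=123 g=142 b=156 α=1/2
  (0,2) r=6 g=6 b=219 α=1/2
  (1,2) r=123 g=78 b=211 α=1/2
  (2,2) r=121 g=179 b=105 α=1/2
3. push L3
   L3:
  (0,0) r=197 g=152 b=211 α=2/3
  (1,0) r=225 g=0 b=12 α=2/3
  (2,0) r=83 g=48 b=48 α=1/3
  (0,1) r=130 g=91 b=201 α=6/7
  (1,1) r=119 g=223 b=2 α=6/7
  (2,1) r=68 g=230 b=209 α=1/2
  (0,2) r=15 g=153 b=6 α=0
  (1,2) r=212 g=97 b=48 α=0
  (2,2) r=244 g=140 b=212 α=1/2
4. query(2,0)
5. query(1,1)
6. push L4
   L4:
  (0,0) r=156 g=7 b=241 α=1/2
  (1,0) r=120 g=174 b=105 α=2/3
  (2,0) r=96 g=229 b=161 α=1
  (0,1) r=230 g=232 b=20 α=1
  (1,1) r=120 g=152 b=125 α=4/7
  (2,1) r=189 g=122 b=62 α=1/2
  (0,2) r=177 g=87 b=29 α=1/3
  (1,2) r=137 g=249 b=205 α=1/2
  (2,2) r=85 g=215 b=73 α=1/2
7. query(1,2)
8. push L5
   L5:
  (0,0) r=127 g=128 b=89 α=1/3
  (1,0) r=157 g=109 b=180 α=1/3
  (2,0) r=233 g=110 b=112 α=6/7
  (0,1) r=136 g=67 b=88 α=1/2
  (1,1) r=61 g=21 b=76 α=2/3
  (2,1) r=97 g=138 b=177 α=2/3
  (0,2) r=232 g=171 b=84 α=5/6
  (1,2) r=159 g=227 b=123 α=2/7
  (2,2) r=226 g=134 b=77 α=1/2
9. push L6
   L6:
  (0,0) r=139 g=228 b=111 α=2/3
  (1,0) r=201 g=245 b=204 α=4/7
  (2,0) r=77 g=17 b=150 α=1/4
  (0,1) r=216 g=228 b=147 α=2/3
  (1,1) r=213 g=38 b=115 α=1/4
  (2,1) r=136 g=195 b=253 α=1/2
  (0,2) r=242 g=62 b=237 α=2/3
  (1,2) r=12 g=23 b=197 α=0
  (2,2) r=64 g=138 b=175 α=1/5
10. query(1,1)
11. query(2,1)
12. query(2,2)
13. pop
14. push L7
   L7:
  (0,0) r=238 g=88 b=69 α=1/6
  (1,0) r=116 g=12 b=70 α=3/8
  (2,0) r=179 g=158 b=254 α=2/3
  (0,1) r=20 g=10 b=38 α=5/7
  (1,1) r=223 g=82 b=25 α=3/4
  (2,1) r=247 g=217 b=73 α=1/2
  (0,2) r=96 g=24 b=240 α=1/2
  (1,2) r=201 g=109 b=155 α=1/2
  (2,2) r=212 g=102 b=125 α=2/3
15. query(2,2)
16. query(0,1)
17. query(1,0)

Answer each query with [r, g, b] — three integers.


(2,0) stack=L1,L2,L3; from [0,0,0]:
after L1 α=1/5: [24/5, 21/5, 233/5]
after L2 α=5/6: [199/30, 541/5, 1161/10]
after L3 α=1/3: [1444/45, 1322/15, 467/5]
→ [32, 88, 93]

query (1,1) [L1,L2,L3] — begin 0,0,0
+L1 (α=1/3) → [92/3, 32, 56/3]
+L2 (α=1/2) → [205/3, 135, 265/3]
+L3 (α=6/7) → [2347/21, 1473/7, 43/3]
rounded: [112, 210, 14]

query (1,2) [L1,L2,L3,L4] — begin 0,0,0
after L1 α=3/7: [174/7, 642/7, 321/7]
after L2 α=1/2: [1035/14, 594/7, 899/7]
after L3 α=0: [1035/14, 594/7, 899/7]
after L4 α=1/2: [2953/28, 2337/14, 1167/7]
rounded: [105, 167, 167]

query (1,1) [L1,L2,L3,L4,L5,L6] — begin 0,0,0
L1 α=1/3: [92/3, 32, 56/3]
L2 α=1/2: [205/3, 135, 265/3]
L3 α=6/7: [2347/21, 1473/7, 43/3]
L4 α=4/7: [5707/49, 8675/49, 543/7]
L5 α=2/3: [3895/49, 10733/147, 1607/21]
L6 α=1/4: [11061/98, 12595/196, 603/7]
rounded: [113, 64, 86]

at x=2,y=1 over L1,L2,L3,L4,L5,L6:
L1 α=1/2: [6, 113, 101]
L2 α=1/2: [129/2, 255/2, 257/2]
L3 α=1/2: [265/4, 715/4, 675/4]
L4 α=1/2: [1021/8, 1203/8, 923/8]
L5 α=2/3: [2573/24, 1137/8, 3755/24]
L6 α=1/2: [5837/48, 2697/16, 9827/48]
= [122, 169, 205]

(2,2) stack=L1,L2,L3,L4,L5,L6; from [0,0,0]:
+L1 (α=1/2) → [5, 22, 14]
+L2 (α=1/2) → [63, 201/2, 119/2]
+L3 (α=1/2) → [307/2, 481/4, 543/4]
+L4 (α=1/2) → [477/4, 1341/8, 835/8]
+L5 (α=1/2) → [1381/8, 2413/16, 1451/16]
+L6 (α=1/5) → [1509/10, 593/4, 2151/20]
→ [151, 148, 108]

query (2,2) [L1,L2,L3,L4,L5,L7] — begin 0,0,0
+L1 (α=1/2) → [5, 22, 14]
+L2 (α=1/2) → [63, 201/2, 119/2]
+L3 (α=1/2) → [307/2, 481/4, 543/4]
+L4 (α=1/2) → [477/4, 1341/8, 835/8]
+L5 (α=1/2) → [1381/8, 2413/16, 1451/16]
+L7 (α=2/3) → [1591/8, 5677/48, 1817/16]
rounded: [199, 118, 114]

(0,1) stack=L1,L2,L3,L4,L5,L7; from [0,0,0]:
L1 α=2/7: [310/7, 160/7, 206/7]
L2 α=1/2: [974/7, 769/14, 649/7]
L3 α=6/7: [6434/49, 8413/98, 9091/49]
L4 α=1: [230, 232, 20]
L5 α=1/2: [183, 299/2, 54]
L7 α=5/7: [466/7, 349/7, 298/7]
→ [67, 50, 43]

query (1,0) [L1,L2,L3,L4,L5,L7] — begin 0,0,0
L1 α=5/8: [625/4, 475/4, 205/2]
L2 α=1/8: [4403/32, 3913/32, 1891/16]
L3 α=2/3: [18803/96, 3913/96, 2275/48]
L4 α=2/3: [41843/288, 37321/288, 12355/144]
L5 α=1/3: [64451/432, 53017/432, 25315/216]
L7 α=3/8: [472591/3456, 280637/3456, 171935/1728]
→ [137, 81, 99]


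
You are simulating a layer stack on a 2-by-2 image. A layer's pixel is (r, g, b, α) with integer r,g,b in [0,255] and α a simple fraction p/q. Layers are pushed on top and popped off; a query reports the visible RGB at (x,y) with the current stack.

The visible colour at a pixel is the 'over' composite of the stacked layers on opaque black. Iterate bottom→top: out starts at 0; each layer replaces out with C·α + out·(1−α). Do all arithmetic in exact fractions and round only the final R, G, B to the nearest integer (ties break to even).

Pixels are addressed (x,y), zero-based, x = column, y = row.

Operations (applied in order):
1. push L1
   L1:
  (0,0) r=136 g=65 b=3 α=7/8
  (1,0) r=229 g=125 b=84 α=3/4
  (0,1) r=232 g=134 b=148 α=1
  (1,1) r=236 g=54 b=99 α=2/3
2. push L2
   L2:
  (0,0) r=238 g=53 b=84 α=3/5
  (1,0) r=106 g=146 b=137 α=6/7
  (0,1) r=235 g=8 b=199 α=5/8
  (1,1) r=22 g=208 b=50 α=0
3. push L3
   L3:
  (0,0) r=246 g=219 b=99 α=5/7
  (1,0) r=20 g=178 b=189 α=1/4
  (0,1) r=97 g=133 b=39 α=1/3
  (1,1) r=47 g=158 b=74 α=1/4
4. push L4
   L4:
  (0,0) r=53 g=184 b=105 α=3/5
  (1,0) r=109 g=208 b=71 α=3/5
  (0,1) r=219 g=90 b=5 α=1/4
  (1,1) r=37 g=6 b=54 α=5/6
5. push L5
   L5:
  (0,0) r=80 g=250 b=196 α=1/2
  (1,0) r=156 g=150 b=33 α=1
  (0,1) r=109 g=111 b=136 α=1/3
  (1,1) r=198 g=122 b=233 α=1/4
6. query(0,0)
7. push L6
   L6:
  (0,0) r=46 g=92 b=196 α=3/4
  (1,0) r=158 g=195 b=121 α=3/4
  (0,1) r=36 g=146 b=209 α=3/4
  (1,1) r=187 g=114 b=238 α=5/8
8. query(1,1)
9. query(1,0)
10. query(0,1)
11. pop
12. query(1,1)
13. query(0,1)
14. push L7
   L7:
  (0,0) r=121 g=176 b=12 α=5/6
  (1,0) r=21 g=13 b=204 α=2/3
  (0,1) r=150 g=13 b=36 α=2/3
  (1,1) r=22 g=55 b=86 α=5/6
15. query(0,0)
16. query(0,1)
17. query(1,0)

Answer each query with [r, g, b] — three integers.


(0,0) stack=L1,L2,L3,L4,L5; from [0,0,0]:
L1 α=7/8: [119, 455/8, 21/8]
L2 α=3/5: [952/5, 1091/20, 1029/20]
L3 α=5/7: [8054/35, 12041/70, 5979/70]
L4 α=3/5: [21673/175, 31361/175, 17004/175]
L5 α=1/2: [35673/350, 75111/350, 25652/175]
→ [102, 215, 147]

query (1,1) [L1,L2,L3,L4,L5,L6] — begin 0,0,0
+L1 (α=2/3) → [472/3, 36, 66]
+L2 (α=0) → [472/3, 36, 66]
+L3 (α=1/4) → [519/4, 133/2, 68]
+L4 (α=5/6) → [1259/24, 193/12, 169/3]
+L5 (α=1/4) → [2843/32, 681/16, 201/2]
+L6 (α=5/8) → [38449/256, 11163/128, 2983/16]
→ [150, 87, 186]

at x=1,y=0 over L1,L2,L3,L4,L5,L6:
after L1 α=3/4: [687/4, 375/4, 63]
after L2 α=6/7: [3231/28, 3879/28, 885/7]
after L3 α=1/4: [10253/112, 16621/112, 1989/14]
after L4 α=3/5: [5713/56, 10313/56, 696/7]
after L5 α=1: [156, 150, 33]
after L6 α=3/4: [315/2, 735/4, 99]
rounded: [158, 184, 99]

at x=0,y=1 over L1,L2,L3,L4,L5,L6:
after L1 α=1: [232, 134, 148]
after L2 α=5/8: [1871/8, 221/4, 1439/8]
after L3 α=1/3: [753/4, 487/6, 1595/12]
after L4 α=1/4: [3135/16, 667/8, 1615/16]
after L5 α=1/3: [4007/24, 1111/12, 901/8]
after L6 α=3/4: [6599/96, 6367/48, 5917/32]
rounded: [69, 133, 185]

at x=1,y=1 over L1,L2,L3,L4,L5:
+L1 (α=2/3) → [472/3, 36, 66]
+L2 (α=0) → [472/3, 36, 66]
+L3 (α=1/4) → [519/4, 133/2, 68]
+L4 (α=5/6) → [1259/24, 193/12, 169/3]
+L5 (α=1/4) → [2843/32, 681/16, 201/2]
= [89, 43, 100]

query (0,1) [L1,L2,L3,L4,L5] — begin 0,0,0
after L1 α=1: [232, 134, 148]
after L2 α=5/8: [1871/8, 221/4, 1439/8]
after L3 α=1/3: [753/4, 487/6, 1595/12]
after L4 α=1/4: [3135/16, 667/8, 1615/16]
after L5 α=1/3: [4007/24, 1111/12, 901/8]
= [167, 93, 113]

query (0,0) [L1,L2,L3,L4,L5,L7] — begin 0,0,0
after L1 α=7/8: [119, 455/8, 21/8]
after L2 α=3/5: [952/5, 1091/20, 1029/20]
after L3 α=5/7: [8054/35, 12041/70, 5979/70]
after L4 α=3/5: [21673/175, 31361/175, 17004/175]
after L5 α=1/2: [35673/350, 75111/350, 25652/175]
after L7 α=5/6: [247423/2100, 383111/2100, 18076/525]
rounded: [118, 182, 34]

query (0,1) [L1,L2,L3,L4,L5,L7] — begin 0,0,0
+L1 (α=1) → [232, 134, 148]
+L2 (α=5/8) → [1871/8, 221/4, 1439/8]
+L3 (α=1/3) → [753/4, 487/6, 1595/12]
+L4 (α=1/4) → [3135/16, 667/8, 1615/16]
+L5 (α=1/3) → [4007/24, 1111/12, 901/8]
+L7 (α=2/3) → [11207/72, 1423/36, 1477/24]
rounded: [156, 40, 62]

query (1,0) [L1,L2,L3,L4,L5,L7] — begin 0,0,0
+L1 (α=3/4) → [687/4, 375/4, 63]
+L2 (α=6/7) → [3231/28, 3879/28, 885/7]
+L3 (α=1/4) → [10253/112, 16621/112, 1989/14]
+L4 (α=3/5) → [5713/56, 10313/56, 696/7]
+L5 (α=1) → [156, 150, 33]
+L7 (α=2/3) → [66, 176/3, 147]
= [66, 59, 147]


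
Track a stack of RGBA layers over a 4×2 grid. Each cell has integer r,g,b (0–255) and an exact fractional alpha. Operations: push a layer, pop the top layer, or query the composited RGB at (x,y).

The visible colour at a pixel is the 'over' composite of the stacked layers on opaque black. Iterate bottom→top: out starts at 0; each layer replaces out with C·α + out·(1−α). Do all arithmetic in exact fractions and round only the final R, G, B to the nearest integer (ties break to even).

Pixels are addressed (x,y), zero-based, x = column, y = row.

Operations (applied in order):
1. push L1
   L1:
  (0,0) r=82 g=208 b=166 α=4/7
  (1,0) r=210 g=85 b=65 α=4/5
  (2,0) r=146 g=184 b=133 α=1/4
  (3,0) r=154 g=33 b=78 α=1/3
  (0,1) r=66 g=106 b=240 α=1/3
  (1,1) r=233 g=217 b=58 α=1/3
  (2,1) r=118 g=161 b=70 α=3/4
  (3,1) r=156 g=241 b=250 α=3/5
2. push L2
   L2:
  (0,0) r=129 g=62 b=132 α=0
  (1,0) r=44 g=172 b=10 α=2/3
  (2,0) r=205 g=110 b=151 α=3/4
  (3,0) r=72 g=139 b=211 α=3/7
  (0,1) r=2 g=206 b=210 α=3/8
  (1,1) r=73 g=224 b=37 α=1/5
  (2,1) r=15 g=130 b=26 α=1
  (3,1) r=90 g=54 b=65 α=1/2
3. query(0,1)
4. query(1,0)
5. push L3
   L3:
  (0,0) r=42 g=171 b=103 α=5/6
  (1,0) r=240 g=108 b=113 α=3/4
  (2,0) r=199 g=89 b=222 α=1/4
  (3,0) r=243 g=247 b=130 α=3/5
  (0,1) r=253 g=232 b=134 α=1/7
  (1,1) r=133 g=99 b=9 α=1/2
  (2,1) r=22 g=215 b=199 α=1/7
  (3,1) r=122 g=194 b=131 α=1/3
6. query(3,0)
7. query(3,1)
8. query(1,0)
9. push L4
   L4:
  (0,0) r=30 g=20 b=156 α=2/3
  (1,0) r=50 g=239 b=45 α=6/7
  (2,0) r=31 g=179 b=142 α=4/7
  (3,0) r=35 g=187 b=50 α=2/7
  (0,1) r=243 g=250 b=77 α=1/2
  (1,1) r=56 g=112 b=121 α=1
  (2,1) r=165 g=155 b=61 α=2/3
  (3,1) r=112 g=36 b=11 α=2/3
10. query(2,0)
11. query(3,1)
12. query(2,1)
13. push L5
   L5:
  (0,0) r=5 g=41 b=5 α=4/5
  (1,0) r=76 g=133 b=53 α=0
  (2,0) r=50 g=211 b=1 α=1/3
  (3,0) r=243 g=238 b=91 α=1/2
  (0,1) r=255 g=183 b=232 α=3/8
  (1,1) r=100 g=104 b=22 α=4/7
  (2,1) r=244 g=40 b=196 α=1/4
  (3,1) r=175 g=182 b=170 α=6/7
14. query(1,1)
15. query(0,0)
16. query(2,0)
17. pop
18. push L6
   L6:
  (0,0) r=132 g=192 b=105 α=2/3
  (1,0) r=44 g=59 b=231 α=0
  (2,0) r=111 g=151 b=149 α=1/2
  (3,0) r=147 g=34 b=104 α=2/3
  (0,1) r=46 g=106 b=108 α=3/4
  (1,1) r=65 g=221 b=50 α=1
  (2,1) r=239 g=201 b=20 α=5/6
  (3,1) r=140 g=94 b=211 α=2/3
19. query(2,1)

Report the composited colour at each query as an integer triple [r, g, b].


(0,1) stack=L1,L2; from [0,0,0]:
L1 α=1/3: [22, 106/3, 80]
L2 α=3/8: [29/2, 298/3, 515/4]
→ [14, 99, 129]

at x=1,y=0 over L1,L2:
after L1 α=4/5: [168, 68, 52]
after L2 α=2/3: [256/3, 412/3, 24]
rounded: [85, 137, 24]

at x=3,y=0 over L1,L2,L3:
L1 α=1/3: [154/3, 11, 26]
L2 α=3/7: [1264/21, 461/7, 737/7]
L3 α=3/5: [17837/105, 6109/35, 4204/35]
rounded: [170, 175, 120]

at x=3,y=1 over L1,L2,L3:
L1 α=3/5: [468/5, 723/5, 150]
L2 α=1/2: [459/5, 993/10, 215/2]
L3 α=1/3: [1528/15, 1963/15, 346/3]
= [102, 131, 115]

query (1,0) [L1,L2,L3] — begin 0,0,0
L1 α=4/5: [168, 68, 52]
L2 α=2/3: [256/3, 412/3, 24]
L3 α=3/4: [604/3, 346/3, 363/4]
= [201, 115, 91]

query (2,0) [L1,L2,L3,L4] — begin 0,0,0
+L1 (α=1/4) → [73/2, 46, 133/4]
+L2 (α=3/4) → [1303/8, 94, 1945/16]
+L3 (α=1/4) → [5501/32, 371/4, 9387/64]
+L4 (α=4/7) → [20471/224, 3977/28, 64513/448]
rounded: [91, 142, 144]

query (3,1) [L1,L2,L3,L4] — begin 0,0,0
L1 α=3/5: [468/5, 723/5, 150]
L2 α=1/2: [459/5, 993/10, 215/2]
L3 α=1/3: [1528/15, 1963/15, 346/3]
L4 α=2/3: [4888/45, 3043/45, 412/9]
→ [109, 68, 46]

(2,1) stack=L1,L2,L3,L4; from [0,0,0]:
L1 α=3/4: [177/2, 483/4, 105/2]
L2 α=1: [15, 130, 26]
L3 α=1/7: [16, 995/7, 355/7]
L4 α=2/3: [346/3, 1055/7, 403/7]
= [115, 151, 58]

(1,1) stack=L1,L2,L3,L4,L5; from [0,0,0]:
+L1 (α=1/3) → [233/3, 217/3, 58/3]
+L2 (α=1/5) → [1151/15, 308/3, 343/15]
+L3 (α=1/2) → [1573/15, 605/6, 239/15]
+L4 (α=1) → [56, 112, 121]
+L5 (α=4/7) → [568/7, 752/7, 451/7]
→ [81, 107, 64]

query (0,0) [L1,L2,L3,L4,L5] — begin 0,0,0
L1 α=4/7: [328/7, 832/7, 664/7]
L2 α=0: [328/7, 832/7, 664/7]
L3 α=5/6: [899/21, 6817/42, 1423/14]
L4 α=2/3: [2159/63, 8497/126, 5791/42]
L5 α=4/5: [3419/315, 29161/630, 6631/210]
→ [11, 46, 32]

at x=2,y=0 over L1,L2,L3,L4,L5:
after L1 α=1/4: [73/2, 46, 133/4]
after L2 α=3/4: [1303/8, 94, 1945/16]
after L3 α=1/4: [5501/32, 371/4, 9387/64]
after L4 α=4/7: [20471/224, 3977/28, 64513/448]
after L5 α=1/3: [26071/336, 6931/42, 21579/224]
= [78, 165, 96]

query (2,1) [L1,L2,L3,L4,L6] — begin 0,0,0
after L1 α=3/4: [177/2, 483/4, 105/2]
after L2 α=1: [15, 130, 26]
after L3 α=1/7: [16, 995/7, 355/7]
after L4 α=2/3: [346/3, 1055/7, 403/7]
after L6 α=5/6: [3931/18, 4045/21, 1103/42]
= [218, 193, 26]


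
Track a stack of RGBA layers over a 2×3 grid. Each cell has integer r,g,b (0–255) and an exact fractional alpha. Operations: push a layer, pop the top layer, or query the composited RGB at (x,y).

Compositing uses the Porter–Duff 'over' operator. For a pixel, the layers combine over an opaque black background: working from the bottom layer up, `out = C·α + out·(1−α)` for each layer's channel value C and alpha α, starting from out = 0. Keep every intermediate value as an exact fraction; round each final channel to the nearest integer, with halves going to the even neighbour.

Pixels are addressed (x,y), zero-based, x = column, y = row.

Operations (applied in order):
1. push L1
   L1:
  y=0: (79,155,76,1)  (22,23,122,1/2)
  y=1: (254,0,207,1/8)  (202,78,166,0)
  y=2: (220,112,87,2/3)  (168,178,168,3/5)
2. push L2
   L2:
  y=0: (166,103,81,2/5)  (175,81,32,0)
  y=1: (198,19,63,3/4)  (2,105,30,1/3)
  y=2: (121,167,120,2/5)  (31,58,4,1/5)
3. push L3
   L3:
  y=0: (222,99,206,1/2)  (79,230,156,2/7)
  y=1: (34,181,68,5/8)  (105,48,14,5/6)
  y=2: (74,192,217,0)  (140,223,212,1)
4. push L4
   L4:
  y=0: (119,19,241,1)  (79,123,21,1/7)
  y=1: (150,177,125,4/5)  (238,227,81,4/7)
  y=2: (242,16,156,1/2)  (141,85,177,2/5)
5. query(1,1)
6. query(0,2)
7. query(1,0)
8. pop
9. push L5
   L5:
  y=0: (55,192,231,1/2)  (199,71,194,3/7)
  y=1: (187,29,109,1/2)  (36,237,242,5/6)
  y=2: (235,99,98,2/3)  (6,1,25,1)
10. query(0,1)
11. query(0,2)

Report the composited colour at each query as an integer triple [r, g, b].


query (1,1) [L1,L2,L3,L4] — begin 0,0,0
after L1 α=0: [0, 0, 0]
after L2 α=1/3: [2/3, 35, 10]
after L3 α=5/6: [1577/18, 275/6, 40/3]
after L4 α=4/7: [7289/42, 2091/14, 52]
→ [174, 149, 52]

(0,2) stack=L1,L2,L3,L4; from [0,0,0]:
+L1 (α=2/3) → [440/3, 224/3, 58]
+L2 (α=2/5) → [682/5, 558/5, 414/5]
+L3 (α=0) → [682/5, 558/5, 414/5]
+L4 (α=1/2) → [946/5, 319/5, 597/5]
= [189, 64, 119]

query (1,0) [L1,L2,L3,L4] — begin 0,0,0
L1 α=1/2: [11, 23/2, 61]
L2 α=0: [11, 23/2, 61]
L3 α=2/7: [213/7, 1035/14, 617/7]
L4 α=1/7: [1831/49, 3966/49, 3849/49]
→ [37, 81, 79]

(0,1) stack=L1,L2,L3,L5; from [0,0,0]:
+L1 (α=1/8) → [127/4, 0, 207/8]
+L2 (α=3/4) → [2503/16, 57/4, 1719/32]
+L3 (α=5/8) → [10229/128, 3791/32, 16037/256]
+L5 (α=1/2) → [34165/256, 4719/64, 43941/512]
→ [133, 74, 86]

(0,2) stack=L1,L2,L3,L5; from [0,0,0]:
L1 α=2/3: [440/3, 224/3, 58]
L2 α=2/5: [682/5, 558/5, 414/5]
L3 α=0: [682/5, 558/5, 414/5]
L5 α=2/3: [3032/15, 516/5, 1394/15]
→ [202, 103, 93]


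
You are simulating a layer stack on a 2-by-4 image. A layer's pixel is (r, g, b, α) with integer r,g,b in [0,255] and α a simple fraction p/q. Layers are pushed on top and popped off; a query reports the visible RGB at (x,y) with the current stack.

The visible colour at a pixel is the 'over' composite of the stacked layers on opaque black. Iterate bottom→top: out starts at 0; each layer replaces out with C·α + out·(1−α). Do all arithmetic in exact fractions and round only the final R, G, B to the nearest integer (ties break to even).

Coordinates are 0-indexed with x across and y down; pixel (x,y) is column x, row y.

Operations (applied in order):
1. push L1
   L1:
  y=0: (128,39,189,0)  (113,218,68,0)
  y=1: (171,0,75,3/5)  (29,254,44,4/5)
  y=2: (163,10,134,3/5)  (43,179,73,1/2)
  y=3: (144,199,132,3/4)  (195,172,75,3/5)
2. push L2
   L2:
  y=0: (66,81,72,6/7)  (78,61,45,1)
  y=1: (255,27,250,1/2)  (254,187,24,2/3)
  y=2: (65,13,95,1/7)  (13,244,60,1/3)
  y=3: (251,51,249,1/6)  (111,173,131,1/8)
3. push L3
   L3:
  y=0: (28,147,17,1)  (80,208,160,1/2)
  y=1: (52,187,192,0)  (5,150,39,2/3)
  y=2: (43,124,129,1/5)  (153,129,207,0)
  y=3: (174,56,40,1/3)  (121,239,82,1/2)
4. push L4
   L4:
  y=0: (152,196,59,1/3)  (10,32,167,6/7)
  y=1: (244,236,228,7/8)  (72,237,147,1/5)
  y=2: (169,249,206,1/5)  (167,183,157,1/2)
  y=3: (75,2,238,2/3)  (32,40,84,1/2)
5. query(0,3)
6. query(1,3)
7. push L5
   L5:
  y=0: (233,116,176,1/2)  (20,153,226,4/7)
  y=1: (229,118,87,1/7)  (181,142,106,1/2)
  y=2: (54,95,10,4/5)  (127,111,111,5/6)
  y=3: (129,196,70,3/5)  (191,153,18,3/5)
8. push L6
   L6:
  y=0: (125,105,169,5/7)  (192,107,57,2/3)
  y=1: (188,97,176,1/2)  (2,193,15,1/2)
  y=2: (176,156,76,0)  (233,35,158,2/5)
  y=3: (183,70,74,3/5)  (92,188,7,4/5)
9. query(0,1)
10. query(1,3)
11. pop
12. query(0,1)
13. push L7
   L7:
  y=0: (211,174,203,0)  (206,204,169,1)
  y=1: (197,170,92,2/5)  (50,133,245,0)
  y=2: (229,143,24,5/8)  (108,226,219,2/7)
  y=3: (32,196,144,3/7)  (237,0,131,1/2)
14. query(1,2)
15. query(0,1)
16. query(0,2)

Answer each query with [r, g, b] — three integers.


at x=0,y=3 over L1,L2,L3,L4:
L1 α=3/4: [108, 597/4, 99]
L2 α=1/6: [791/6, 1063/8, 124]
L3 α=1/3: [1313/9, 429/4, 96]
L4 α=2/3: [2663/27, 445/12, 572/3]
→ [99, 37, 191]

query (1,3) [L1,L2,L3,L4] — begin 0,0,0
after L1 α=3/5: [117, 516/5, 45]
after L2 α=1/8: [465/4, 4477/40, 223/4]
after L3 α=1/2: [949/8, 14037/80, 551/8]
after L4 α=1/2: [1205/16, 17237/160, 1223/16]
rounded: [75, 108, 76]

query (0,1) [L1,L2,L3,L4,L5,L6] — begin 0,0,0
+L1 (α=3/5) → [513/5, 0, 45]
+L2 (α=1/2) → [894/5, 27/2, 295/2]
+L3 (α=0) → [894/5, 27/2, 295/2]
+L4 (α=7/8) → [4717/20, 3331/16, 3487/16]
+L5 (α=1/7) → [16441/70, 10937/56, 11157/56]
+L6 (α=1/2) → [29601/140, 16369/112, 21013/112]
rounded: [211, 146, 188]

(1,3) stack=L1,L2,L3,L4,L5,L6; from [0,0,0]:
after L1 α=3/5: [117, 516/5, 45]
after L2 α=1/8: [465/4, 4477/40, 223/4]
after L3 α=1/2: [949/8, 14037/80, 551/8]
after L4 α=1/2: [1205/16, 17237/160, 1223/16]
after L5 α=3/5: [5789/40, 53957/400, 331/8]
after L6 α=4/5: [20509/200, 354757/2000, 111/8]
→ [103, 177, 14]

at x=0,y=1 over L1,L2,L3,L4,L5:
L1 α=3/5: [513/5, 0, 45]
L2 α=1/2: [894/5, 27/2, 295/2]
L3 α=0: [894/5, 27/2, 295/2]
L4 α=7/8: [4717/20, 3331/16, 3487/16]
L5 α=1/7: [16441/70, 10937/56, 11157/56]
rounded: [235, 195, 199]

query (1,2) [L1,L2,L3,L4,L5,L7] — begin 0,0,0
after L1 α=1/2: [43/2, 179/2, 73/2]
after L2 α=1/3: [56/3, 141, 133/3]
after L3 α=0: [56/3, 141, 133/3]
after L4 α=1/2: [557/6, 162, 302/3]
after L5 α=5/6: [4367/36, 239/2, 1967/18]
after L7 α=2/7: [29611/252, 2099/14, 17719/126]
= [118, 150, 141]

query (0,1) [L1,L2,L3,L4,L5,L7] — begin 0,0,0
after L1 α=3/5: [513/5, 0, 45]
after L2 α=1/2: [894/5, 27/2, 295/2]
after L3 α=0: [894/5, 27/2, 295/2]
after L4 α=7/8: [4717/20, 3331/16, 3487/16]
after L5 α=1/7: [16441/70, 10937/56, 11157/56]
after L7 α=2/5: [76903/350, 51851/280, 8755/56]
rounded: [220, 185, 156]

query (0,2) [L1,L2,L3,L4,L5,L7] — begin 0,0,0
L1 α=3/5: [489/5, 6, 402/5]
L2 α=1/7: [3259/35, 7, 2887/35]
L3 α=1/5: [14541/175, 152/5, 16063/175]
L4 α=1/5: [87739/875, 1853/25, 100302/875]
L5 α=4/5: [276739/4375, 11353/125, 135302/4375]
L7 α=5/8: [729949/4375, 61717/500, 465453/17500]
→ [167, 123, 27]


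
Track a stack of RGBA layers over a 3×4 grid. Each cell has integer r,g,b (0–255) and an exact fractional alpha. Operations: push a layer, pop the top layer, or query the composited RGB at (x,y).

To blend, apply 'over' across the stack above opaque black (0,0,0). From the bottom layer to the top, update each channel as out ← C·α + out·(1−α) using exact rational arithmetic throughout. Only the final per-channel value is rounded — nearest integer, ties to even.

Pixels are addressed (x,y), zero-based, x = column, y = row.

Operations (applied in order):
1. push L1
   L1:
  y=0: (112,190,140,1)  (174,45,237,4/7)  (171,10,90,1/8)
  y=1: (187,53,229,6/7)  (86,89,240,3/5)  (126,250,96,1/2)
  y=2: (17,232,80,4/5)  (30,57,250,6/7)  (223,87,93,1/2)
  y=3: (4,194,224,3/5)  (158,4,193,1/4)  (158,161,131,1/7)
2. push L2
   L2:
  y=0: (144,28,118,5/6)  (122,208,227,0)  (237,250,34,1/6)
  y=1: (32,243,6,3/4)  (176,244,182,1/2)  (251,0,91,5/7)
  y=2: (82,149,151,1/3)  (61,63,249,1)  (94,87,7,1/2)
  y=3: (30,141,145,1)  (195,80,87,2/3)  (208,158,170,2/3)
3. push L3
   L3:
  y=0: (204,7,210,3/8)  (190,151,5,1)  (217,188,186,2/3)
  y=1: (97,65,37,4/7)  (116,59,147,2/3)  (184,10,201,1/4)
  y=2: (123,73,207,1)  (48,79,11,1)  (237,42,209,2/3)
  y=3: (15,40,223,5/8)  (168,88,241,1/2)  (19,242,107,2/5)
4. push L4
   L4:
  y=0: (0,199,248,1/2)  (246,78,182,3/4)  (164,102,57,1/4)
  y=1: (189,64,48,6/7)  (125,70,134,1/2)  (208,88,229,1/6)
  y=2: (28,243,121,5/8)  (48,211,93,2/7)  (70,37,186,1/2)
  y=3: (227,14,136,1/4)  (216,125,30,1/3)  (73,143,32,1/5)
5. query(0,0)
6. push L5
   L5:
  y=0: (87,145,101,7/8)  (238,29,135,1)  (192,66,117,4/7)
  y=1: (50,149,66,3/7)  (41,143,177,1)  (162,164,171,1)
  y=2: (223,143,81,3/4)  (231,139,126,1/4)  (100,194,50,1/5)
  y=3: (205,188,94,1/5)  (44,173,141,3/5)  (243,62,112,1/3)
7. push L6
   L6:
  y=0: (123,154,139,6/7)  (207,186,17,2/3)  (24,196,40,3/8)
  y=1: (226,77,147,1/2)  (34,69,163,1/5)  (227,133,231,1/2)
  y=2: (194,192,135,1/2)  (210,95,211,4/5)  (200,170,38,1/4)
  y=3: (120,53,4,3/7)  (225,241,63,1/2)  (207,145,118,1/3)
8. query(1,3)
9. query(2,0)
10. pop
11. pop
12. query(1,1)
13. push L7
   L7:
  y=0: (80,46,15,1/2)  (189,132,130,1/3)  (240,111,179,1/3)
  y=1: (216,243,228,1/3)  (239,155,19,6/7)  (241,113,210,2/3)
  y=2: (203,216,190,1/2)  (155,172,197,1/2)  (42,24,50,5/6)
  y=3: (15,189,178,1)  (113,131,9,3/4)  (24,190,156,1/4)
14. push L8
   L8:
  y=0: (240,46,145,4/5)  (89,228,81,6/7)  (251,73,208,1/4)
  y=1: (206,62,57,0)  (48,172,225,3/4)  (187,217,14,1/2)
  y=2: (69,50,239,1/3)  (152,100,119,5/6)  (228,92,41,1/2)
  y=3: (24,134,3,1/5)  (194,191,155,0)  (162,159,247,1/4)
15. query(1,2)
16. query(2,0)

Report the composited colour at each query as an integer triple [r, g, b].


(0,0) stack=L1,L2,L3,L4; from [0,0,0]:
L1 α=1: [112, 190, 140]
L2 α=5/6: [416/3, 55, 365/3]
L3 α=3/8: [979/6, 37, 3715/24]
L4 α=1/2: [979/12, 118, 9667/48]
→ [82, 118, 201]

(1,3) stack=L1,L2,L3,L4,L5,L6; from [0,0,0]:
+L1 (α=1/4) → [79/2, 1, 193/4]
+L2 (α=2/3) → [859/6, 161/3, 889/12]
+L3 (α=1/2) → [1867/12, 425/6, 3781/24]
+L4 (α=1/3) → [3163/18, 800/9, 4141/36]
+L5 (α=3/5) → [4351/45, 6271/45, 2351/18]
+L6 (α=1/2) → [7238/45, 8558/45, 3485/36]
rounded: [161, 190, 97]

(2,0) stack=L1,L2,L3,L4,L5,L6; from [0,0,0]:
+L1 (α=1/8) → [171/8, 5/4, 45/4]
+L2 (α=1/6) → [917/16, 1025/24, 361/24]
+L3 (α=2/3) → [7861/48, 10049/72, 9289/72]
+L4 (α=1/4) → [10485/64, 12497/96, 10657/96]
+L5 (α=4/7) → [80607/448, 20945/224, 25633/224]
+L6 (α=3/8) → [435291/3584, 236437/1792, 155045/1792]
= [121, 132, 87]

query (1,1) [L1,L2,L3,L4] — begin 0,0,0
after L1 α=3/5: [258/5, 267/5, 144]
after L2 α=1/2: [569/5, 1487/10, 163]
after L3 α=2/3: [1729/15, 889/10, 457/3]
after L4 α=1/2: [1802/15, 1589/20, 859/6]
rounded: [120, 79, 143]

at x=1,y=2 over L1,L2,L3,L4,L7,L8:
+L1 (α=6/7) → [180/7, 342/7, 1500/7]
+L2 (α=1) → [61, 63, 249]
+L3 (α=1) → [48, 79, 11]
+L4 (α=2/7) → [48, 817/7, 241/7]
+L7 (α=1/2) → [203/2, 2021/14, 810/7]
+L8 (α=5/6) → [1723/12, 3007/28, 4975/42]
→ [144, 107, 118]

(2,0) stack=L1,L2,L3,L4,L7,L8; from [0,0,0]:
L1 α=1/8: [171/8, 5/4, 45/4]
L2 α=1/6: [917/16, 1025/24, 361/24]
L3 α=2/3: [7861/48, 10049/72, 9289/72]
L4 α=1/4: [10485/64, 12497/96, 10657/96]
L7 α=1/3: [6055/32, 17825/144, 19249/144]
L8 α=1/4: [26197/128, 21329/192, 29233/192]
rounded: [205, 111, 152]


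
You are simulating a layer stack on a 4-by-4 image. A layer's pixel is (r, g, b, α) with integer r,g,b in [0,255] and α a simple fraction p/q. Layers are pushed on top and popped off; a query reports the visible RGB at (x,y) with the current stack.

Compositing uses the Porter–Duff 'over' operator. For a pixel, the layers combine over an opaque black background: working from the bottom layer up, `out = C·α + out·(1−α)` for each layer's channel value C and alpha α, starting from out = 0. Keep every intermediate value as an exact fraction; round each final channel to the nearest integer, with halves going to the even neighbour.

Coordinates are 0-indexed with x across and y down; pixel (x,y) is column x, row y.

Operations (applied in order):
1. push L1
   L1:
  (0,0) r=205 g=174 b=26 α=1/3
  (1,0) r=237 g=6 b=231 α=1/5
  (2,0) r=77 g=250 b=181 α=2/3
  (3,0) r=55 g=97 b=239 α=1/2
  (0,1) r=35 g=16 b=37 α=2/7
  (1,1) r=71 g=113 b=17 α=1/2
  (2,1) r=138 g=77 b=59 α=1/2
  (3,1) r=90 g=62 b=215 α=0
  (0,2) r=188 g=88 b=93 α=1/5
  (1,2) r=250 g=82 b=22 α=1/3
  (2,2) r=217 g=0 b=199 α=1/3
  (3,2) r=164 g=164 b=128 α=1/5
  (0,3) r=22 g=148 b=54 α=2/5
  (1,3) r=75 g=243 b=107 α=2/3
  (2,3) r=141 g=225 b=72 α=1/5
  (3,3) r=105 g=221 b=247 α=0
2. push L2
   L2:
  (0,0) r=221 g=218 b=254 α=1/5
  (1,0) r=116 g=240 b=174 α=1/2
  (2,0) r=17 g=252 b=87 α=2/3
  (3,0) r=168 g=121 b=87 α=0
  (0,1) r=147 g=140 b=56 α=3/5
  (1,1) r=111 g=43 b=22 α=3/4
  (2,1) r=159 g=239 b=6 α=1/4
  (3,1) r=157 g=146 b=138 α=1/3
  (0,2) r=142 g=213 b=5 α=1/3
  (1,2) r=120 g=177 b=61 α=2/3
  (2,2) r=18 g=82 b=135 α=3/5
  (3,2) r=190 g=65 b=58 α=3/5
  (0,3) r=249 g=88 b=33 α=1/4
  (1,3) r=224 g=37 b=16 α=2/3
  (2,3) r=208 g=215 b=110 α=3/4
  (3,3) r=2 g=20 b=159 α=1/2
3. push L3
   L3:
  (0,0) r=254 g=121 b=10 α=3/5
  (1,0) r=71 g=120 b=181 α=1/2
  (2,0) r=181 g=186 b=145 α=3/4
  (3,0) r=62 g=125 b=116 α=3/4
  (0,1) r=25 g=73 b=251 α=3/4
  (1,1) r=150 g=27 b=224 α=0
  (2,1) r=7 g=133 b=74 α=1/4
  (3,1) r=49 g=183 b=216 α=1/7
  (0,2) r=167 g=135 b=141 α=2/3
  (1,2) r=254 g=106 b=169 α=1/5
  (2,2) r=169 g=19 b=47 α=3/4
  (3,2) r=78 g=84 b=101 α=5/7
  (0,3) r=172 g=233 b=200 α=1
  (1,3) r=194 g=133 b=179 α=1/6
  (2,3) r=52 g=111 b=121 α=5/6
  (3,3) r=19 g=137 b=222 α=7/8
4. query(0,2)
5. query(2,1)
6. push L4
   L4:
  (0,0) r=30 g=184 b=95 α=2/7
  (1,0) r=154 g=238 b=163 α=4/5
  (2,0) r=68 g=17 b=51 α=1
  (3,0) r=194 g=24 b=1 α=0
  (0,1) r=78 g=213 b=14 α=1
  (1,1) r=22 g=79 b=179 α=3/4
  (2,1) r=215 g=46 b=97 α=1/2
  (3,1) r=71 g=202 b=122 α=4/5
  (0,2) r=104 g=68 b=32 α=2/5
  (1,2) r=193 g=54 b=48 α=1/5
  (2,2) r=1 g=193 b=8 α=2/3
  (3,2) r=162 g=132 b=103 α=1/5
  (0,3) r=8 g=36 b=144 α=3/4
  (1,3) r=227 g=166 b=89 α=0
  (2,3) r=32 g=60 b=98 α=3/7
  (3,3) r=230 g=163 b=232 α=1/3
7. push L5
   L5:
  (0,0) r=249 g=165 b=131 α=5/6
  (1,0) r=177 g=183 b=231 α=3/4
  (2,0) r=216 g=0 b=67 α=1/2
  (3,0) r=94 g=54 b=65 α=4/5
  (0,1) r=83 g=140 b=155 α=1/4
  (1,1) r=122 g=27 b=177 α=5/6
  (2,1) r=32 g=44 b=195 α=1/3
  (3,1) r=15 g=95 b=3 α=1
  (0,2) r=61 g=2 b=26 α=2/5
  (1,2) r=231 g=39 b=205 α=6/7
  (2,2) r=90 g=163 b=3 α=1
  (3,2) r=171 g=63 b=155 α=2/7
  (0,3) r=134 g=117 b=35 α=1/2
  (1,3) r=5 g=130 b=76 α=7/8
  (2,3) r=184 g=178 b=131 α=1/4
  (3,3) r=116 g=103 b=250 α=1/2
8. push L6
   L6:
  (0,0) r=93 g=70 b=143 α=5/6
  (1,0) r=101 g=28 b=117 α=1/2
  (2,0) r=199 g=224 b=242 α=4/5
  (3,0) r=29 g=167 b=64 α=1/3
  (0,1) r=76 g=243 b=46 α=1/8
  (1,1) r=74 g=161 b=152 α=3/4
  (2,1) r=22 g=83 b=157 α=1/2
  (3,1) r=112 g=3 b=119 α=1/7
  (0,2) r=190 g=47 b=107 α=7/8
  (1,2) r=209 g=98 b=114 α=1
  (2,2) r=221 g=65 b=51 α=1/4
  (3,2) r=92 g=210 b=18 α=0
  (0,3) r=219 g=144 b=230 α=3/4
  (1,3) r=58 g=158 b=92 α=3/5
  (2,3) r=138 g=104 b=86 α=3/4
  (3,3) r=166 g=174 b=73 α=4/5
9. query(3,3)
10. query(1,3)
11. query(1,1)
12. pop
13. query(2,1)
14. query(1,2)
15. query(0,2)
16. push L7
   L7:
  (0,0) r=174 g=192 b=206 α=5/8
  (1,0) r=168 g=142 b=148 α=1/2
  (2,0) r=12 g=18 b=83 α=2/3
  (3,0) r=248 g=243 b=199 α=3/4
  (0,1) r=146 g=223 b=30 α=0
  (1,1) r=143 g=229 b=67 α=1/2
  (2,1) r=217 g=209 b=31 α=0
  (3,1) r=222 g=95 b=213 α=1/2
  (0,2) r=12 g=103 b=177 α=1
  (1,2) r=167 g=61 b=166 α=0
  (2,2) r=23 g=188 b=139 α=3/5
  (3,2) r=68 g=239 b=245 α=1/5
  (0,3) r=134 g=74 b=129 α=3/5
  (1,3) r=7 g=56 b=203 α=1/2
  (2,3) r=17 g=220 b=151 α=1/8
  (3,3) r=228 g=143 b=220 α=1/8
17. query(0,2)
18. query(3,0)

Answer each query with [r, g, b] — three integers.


query (0,2) [L1,L2,L3] — begin 0,0,0
+L1 (α=1/5) → [188/5, 88/5, 93/5]
+L2 (α=1/3) → [362/5, 1241/15, 211/15]
+L3 (α=2/3) → [2032/15, 5291/45, 4441/45]
→ [135, 118, 99]

(2,1) stack=L1,L2,L3; from [0,0,0]:
+L1 (α=1/2) → [69, 77/2, 59/2]
+L2 (α=1/4) → [183/2, 709/8, 189/8]
+L3 (α=1/4) → [563/8, 3191/32, 1159/32]
→ [70, 100, 36]

query (3,3) [L1,L2,L3,L4,L5,L6] — begin 0,0,0
L1 α=0: [0, 0, 0]
L2 α=1/2: [1, 10, 159/2]
L3 α=7/8: [67/4, 969/8, 3267/16]
L4 α=1/3: [527/6, 1621/12, 5123/24]
L5 α=1/2: [1223/12, 2857/24, 11123/48]
L6 α=4/5: [9191/60, 19561/120, 25139/240]
= [153, 163, 105]

query (1,3) [L1,L2,L3,L4,L5,L6] — begin 0,0,0
+L1 (α=2/3) → [50, 162, 214/3]
+L2 (α=2/3) → [166, 236/3, 310/9]
+L3 (α=1/6) → [512/3, 1579/18, 3161/54]
+L4 (α=0) → [512/3, 1579/18, 3161/54]
+L5 (α=7/8) → [617/24, 17959/144, 31889/432]
+L6 (α=3/5) → [541/12, 52087/360, 18301/216]
rounded: [45, 145, 85]

(1,1) stack=L1,L2,L3,L4,L5,L6; from [0,0,0]:
+L1 (α=1/2) → [71/2, 113/2, 17/2]
+L2 (α=3/4) → [737/8, 371/8, 149/8]
+L3 (α=0) → [737/8, 371/8, 149/8]
+L4 (α=3/4) → [1265/32, 2267/32, 4445/32]
+L5 (α=5/6) → [20785/192, 6587/192, 32765/192]
+L6 (α=3/4) → [63409/768, 99323/768, 120317/768]
rounded: [83, 129, 157]

(2,1) stack=L1,L2,L3,L4,L5; from [0,0,0]:
after L1 α=1/2: [69, 77/2, 59/2]
after L2 α=1/4: [183/2, 709/8, 189/8]
after L3 α=1/4: [563/8, 3191/32, 1159/32]
after L4 α=1/2: [2283/16, 4663/64, 4263/64]
after L5 α=1/3: [2539/24, 6071/96, 3501/32]
rounded: [106, 63, 109]

(1,2) stack=L1,L2,L3,L4,L5; from [0,0,0]:
after L1 α=1/3: [250/3, 82/3, 22/3]
after L2 α=2/3: [970/9, 1144/9, 388/9]
after L3 α=1/5: [6166/45, 1106/9, 3073/45]
after L4 α=1/5: [33349/225, 982/9, 14452/225]
after L5 α=6/7: [345199/1575, 3088/63, 291202/1575]
→ [219, 49, 185]

at x=0,y=2 over L1,L2,L3,L4,L5:
L1 α=1/5: [188/5, 88/5, 93/5]
L2 α=1/3: [362/5, 1241/15, 211/15]
L3 α=2/3: [2032/15, 5291/45, 4441/45]
L4 α=2/5: [3072/25, 7331/75, 5401/75]
L5 α=2/5: [12266/125, 7431/125, 6701/125]
= [98, 59, 54]

(0,2) stack=L1,L2,L3,L4,L5,L7; from [0,0,0]:
+L1 (α=1/5) → [188/5, 88/5, 93/5]
+L2 (α=1/3) → [362/5, 1241/15, 211/15]
+L3 (α=2/3) → [2032/15, 5291/45, 4441/45]
+L4 (α=2/5) → [3072/25, 7331/75, 5401/75]
+L5 (α=2/5) → [12266/125, 7431/125, 6701/125]
+L7 (α=1) → [12, 103, 177]
→ [12, 103, 177]

query (3,0) [L1,L2,L3,L4,L5,L7] — begin 0,0,0
+L1 (α=1/2) → [55/2, 97/2, 239/2]
+L2 (α=0) → [55/2, 97/2, 239/2]
+L3 (α=3/4) → [427/8, 847/8, 935/8]
+L4 (α=0) → [427/8, 847/8, 935/8]
+L5 (α=4/5) → [687/8, 515/8, 603/8]
+L7 (α=3/4) → [6639/32, 6347/32, 5379/32]
rounded: [207, 198, 168]


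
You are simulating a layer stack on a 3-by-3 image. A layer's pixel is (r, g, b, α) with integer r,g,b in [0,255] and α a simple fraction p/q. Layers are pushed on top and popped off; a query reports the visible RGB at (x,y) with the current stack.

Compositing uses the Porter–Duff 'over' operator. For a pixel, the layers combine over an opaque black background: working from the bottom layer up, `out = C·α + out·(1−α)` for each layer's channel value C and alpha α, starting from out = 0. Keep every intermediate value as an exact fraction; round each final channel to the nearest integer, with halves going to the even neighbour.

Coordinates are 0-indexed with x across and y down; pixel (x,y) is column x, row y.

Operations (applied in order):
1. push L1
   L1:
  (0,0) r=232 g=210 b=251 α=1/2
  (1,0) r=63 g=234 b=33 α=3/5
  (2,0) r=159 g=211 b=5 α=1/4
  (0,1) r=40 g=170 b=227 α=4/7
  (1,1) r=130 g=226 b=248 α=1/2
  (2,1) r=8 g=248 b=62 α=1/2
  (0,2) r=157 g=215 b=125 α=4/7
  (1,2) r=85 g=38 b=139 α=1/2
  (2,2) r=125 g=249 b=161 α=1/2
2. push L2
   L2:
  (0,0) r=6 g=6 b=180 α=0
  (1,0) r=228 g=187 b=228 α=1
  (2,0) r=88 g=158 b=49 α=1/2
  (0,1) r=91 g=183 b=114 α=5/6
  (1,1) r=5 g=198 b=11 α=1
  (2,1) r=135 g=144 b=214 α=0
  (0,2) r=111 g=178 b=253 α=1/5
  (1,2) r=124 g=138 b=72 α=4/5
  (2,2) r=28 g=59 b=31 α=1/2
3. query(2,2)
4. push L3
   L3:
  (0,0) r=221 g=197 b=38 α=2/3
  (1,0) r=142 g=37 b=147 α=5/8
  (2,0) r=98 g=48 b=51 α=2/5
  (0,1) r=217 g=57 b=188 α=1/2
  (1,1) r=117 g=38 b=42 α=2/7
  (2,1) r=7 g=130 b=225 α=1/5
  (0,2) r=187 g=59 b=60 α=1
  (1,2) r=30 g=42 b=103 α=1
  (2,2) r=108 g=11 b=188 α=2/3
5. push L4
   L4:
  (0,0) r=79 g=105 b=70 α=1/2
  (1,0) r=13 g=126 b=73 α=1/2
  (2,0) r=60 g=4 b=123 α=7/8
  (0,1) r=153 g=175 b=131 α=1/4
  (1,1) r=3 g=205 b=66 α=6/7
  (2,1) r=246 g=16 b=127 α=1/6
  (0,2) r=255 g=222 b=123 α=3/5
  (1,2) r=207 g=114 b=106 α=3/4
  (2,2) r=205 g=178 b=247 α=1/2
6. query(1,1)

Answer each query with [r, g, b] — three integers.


at x=2,y=2 over L1,L2:
after L1 α=1/2: [125/2, 249/2, 161/2]
after L2 α=1/2: [181/4, 367/4, 223/4]
= [45, 92, 56]

query (1,1) [L1,L2,L3,L4] — begin 0,0,0
L1 α=1/2: [65, 113, 124]
L2 α=1: [5, 198, 11]
L3 α=2/7: [37, 1066/7, 139/7]
L4 α=6/7: [55/7, 9676/49, 2911/49]
= [8, 197, 59]


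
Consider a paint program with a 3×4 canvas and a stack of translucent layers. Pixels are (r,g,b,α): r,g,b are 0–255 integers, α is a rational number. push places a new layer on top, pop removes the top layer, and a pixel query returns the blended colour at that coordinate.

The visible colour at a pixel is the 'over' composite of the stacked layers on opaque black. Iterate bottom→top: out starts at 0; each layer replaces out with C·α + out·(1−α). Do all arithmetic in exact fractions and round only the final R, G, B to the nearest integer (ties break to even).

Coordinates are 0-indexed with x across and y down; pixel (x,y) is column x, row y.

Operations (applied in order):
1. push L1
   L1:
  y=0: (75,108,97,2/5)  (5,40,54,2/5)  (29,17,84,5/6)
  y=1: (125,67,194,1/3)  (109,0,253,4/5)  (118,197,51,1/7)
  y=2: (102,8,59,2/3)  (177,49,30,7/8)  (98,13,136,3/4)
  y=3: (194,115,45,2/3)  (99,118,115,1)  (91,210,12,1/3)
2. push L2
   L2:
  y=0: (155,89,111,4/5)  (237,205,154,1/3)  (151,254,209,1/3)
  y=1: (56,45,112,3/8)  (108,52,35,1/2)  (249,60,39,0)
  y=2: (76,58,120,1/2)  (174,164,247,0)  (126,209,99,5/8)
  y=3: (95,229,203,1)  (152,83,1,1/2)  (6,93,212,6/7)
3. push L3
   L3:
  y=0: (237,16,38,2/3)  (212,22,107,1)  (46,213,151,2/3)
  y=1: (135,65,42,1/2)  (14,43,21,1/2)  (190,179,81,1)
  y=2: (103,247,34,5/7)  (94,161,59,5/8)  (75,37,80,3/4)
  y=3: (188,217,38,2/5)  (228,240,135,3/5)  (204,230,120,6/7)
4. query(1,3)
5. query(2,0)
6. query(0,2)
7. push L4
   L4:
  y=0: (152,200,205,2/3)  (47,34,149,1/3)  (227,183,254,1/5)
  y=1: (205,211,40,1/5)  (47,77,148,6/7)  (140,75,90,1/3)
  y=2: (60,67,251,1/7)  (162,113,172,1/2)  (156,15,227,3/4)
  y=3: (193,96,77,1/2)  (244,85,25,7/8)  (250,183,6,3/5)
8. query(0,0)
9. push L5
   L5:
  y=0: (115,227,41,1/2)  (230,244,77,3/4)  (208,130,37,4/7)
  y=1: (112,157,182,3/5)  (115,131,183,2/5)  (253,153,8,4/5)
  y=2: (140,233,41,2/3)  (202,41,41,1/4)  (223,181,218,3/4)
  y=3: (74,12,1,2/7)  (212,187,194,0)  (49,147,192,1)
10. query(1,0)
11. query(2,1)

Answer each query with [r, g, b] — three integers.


at x=1,y=3 over L1,L2,L3:
+L1 (α=1) → [99, 118, 115]
+L2 (α=1/2) → [251/2, 201/2, 58]
+L3 (α=3/5) → [187, 921/5, 521/5]
rounded: [187, 184, 104]

at x=2,y=0 over L1,L2,L3:
after L1 α=5/6: [145/6, 85/6, 70]
after L2 α=1/3: [598/9, 847/9, 349/3]
after L3 α=2/3: [1426/27, 4681/27, 1255/9]
→ [53, 173, 139]

query (0,2) [L1,L2,L3] — begin 0,0,0
+L1 (α=2/3) → [68, 16/3, 118/3]
+L2 (α=1/2) → [72, 95/3, 239/3]
+L3 (α=5/7) → [659/7, 3895/21, 988/21]
= [94, 185, 47]

at x=0,y=0 over L1,L2,L3,L4:
L1 α=2/5: [30, 216/5, 194/5]
L2 α=4/5: [130, 1996/25, 2414/25]
L3 α=2/3: [604/3, 932/25, 1438/25]
L4 α=2/3: [1516/9, 3644/25, 3896/25]
rounded: [168, 146, 156]

at x=1,y=0 over L1,L2,L3,L4,L5:
after L1 α=2/5: [2, 16, 108/5]
after L2 α=1/3: [241/3, 79, 986/15]
after L3 α=1: [212, 22, 107]
after L4 α=1/3: [157, 26, 121]
after L5 α=3/4: [847/4, 379/2, 88]
rounded: [212, 190, 88]

(2,1) stack=L1,L2,L3,L4,L5; from [0,0,0]:
+L1 (α=1/7) → [118/7, 197/7, 51/7]
+L2 (α=0) → [118/7, 197/7, 51/7]
+L3 (α=1) → [190, 179, 81]
+L4 (α=1/3) → [520/3, 433/3, 84]
+L5 (α=4/5) → [3556/15, 2269/15, 116/5]
rounded: [237, 151, 23]
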